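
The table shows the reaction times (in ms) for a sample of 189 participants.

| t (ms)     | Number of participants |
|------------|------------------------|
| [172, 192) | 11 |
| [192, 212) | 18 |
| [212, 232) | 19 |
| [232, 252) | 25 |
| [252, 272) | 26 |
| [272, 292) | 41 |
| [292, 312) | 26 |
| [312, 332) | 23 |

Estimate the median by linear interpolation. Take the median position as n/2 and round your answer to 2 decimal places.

Cumulative frequencies: 11, 29, 48, 73, 99, 140, 166, 189
n = 189; position = n/2 = 94.5.
This falls in the class [252, 272): L = 252, F = 73, f = 26, h = 20.
Median ≈ 252 + ((94.5 − 73) / 26) × 20 = 268.5385

268.54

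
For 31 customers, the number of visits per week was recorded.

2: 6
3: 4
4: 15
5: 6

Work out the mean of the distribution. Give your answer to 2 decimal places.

3.68

Values: 2, 3, 4, 5
Σfx = 6×2 + 4×3 + 15×4 + 6×5 = 114
n = Σf = 31
Mean = 114 / 31 = 3.6774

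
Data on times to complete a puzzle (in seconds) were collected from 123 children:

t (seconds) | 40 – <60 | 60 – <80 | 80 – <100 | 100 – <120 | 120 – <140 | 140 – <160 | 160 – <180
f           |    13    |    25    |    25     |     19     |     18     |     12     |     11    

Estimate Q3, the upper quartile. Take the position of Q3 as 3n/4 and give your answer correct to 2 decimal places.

Cumulative frequencies: 13, 38, 63, 82, 100, 112, 123
n = 123; position = 3n/4 = 92.25.
This falls in the class 120 – <140: L = 120, F = 82, f = 18, h = 20.
Upper quartile ≈ 120 + ((92.25 − 82) / 18) × 20 = 131.3889

131.39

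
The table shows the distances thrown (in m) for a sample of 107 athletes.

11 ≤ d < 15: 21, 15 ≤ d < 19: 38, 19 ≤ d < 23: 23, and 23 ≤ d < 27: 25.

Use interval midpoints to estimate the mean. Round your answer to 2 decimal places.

Midpoints: 13, 17, 21, 25
Σfm = 21×13 + 38×17 + 23×21 + 25×25 = 2027
n = Σf = 107
Mean = 2027 / 107 = 18.9439

18.94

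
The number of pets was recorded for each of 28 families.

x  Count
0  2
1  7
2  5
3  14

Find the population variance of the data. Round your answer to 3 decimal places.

1.024

Values: 0, 1, 2, 3
n = 28, Σfx = 59, mean = 2.1071
Σfx² = 153
Σf(x − x̄)² = Σfx² − (Σfx)²/n = 153 − 59²/28 = 28.6786
Population variance = 28.6786 / 28 = 1.0242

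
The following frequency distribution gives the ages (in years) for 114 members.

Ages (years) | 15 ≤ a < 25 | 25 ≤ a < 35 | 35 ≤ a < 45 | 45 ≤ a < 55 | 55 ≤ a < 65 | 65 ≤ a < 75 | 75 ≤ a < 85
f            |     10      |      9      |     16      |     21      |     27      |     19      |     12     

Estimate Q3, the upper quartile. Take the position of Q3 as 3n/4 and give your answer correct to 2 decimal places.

Cumulative frequencies: 10, 19, 35, 56, 83, 102, 114
n = 114; position = 3n/4 = 85.5.
This falls in the class 65 ≤ a < 75: L = 65, F = 83, f = 19, h = 10.
Upper quartile ≈ 65 + ((85.5 − 83) / 19) × 10 = 66.3158

66.32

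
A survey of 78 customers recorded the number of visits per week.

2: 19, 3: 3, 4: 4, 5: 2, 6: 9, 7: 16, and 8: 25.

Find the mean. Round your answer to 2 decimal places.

5.63

Values: 2, 3, 4, 5, 6, 7, 8
Σfx = 19×2 + 3×3 + 4×4 + 2×5 + 9×6 + 16×7 + 25×8 = 439
n = Σf = 78
Mean = 439 / 78 = 5.6282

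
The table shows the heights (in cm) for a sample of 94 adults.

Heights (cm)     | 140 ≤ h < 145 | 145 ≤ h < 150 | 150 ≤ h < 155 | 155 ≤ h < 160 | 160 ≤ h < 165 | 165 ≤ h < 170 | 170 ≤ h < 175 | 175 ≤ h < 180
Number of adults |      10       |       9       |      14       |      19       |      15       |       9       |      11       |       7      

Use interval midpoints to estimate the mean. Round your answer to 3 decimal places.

159.202

Midpoints: 142.5, 147.5, 152.5, 157.5, 162.5, 167.5, 172.5, 177.5
Σfm = 10×142.5 + 9×147.5 + 14×152.5 + 19×157.5 + 15×162.5 + 9×167.5 + 11×172.5 + 7×177.5 = 14965
n = Σf = 94
Mean = 14965 / 94 = 159.2021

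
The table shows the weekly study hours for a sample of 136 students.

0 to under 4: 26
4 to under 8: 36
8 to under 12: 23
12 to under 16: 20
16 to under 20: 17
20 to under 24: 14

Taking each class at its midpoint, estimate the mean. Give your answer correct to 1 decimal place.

Midpoints: 2, 6, 10, 14, 18, 22
Σfm = 26×2 + 36×6 + 23×10 + 20×14 + 17×18 + 14×22 = 1392
n = Σf = 136
Mean = 1392 / 136 = 10.2353

10.2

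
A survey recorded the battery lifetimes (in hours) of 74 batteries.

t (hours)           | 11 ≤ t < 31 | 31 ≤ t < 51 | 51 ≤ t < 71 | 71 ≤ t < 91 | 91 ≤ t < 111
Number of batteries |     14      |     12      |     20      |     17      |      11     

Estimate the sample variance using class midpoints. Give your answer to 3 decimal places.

Midpoints: 21, 41, 61, 81, 101
n = 74, Σfm = 4494, mean = 60.7297
Σfm² = 324514
Σf(m − x̄)² = Σfm² − (Σfm)²/n = 324514 − 4494²/74 = 51594.5946
Sample variance = 51594.5946 / 73 = 706.7753

706.775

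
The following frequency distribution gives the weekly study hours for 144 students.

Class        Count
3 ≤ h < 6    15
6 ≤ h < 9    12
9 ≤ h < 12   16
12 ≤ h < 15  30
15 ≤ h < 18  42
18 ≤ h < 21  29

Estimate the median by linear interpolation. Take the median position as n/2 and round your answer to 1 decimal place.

Cumulative frequencies: 15, 27, 43, 73, 115, 144
n = 144; position = n/2 = 72.
This falls in the class 12 ≤ h < 15: L = 12, F = 43, f = 30, h = 3.
Median ≈ 12 + ((72 − 43) / 30) × 3 = 14.9000

14.9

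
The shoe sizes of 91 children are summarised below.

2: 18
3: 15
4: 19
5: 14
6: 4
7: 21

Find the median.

4

Cumulative frequencies: 18, 33, 52, 66, 70, 91
n = 91, so the median is the value in position (n+1)/2 = 46.
Position 46 falls at value 4.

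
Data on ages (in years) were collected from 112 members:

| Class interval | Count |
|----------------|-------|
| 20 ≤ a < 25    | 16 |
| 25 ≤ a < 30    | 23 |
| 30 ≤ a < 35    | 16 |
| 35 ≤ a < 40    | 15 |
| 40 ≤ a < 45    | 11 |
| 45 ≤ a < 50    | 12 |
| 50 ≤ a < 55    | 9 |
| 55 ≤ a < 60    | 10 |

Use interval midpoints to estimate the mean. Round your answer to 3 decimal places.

37.143

Midpoints: 22.5, 27.5, 32.5, 37.5, 42.5, 47.5, 52.5, 57.5
Σfm = 16×22.5 + 23×27.5 + 16×32.5 + 15×37.5 + 11×42.5 + 12×47.5 + 9×52.5 + 10×57.5 = 4160
n = Σf = 112
Mean = 4160 / 112 = 37.1429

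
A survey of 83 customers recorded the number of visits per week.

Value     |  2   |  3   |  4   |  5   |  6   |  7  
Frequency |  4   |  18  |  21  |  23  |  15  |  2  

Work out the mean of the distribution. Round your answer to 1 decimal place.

4.4

Values: 2, 3, 4, 5, 6, 7
Σfx = 4×2 + 18×3 + 21×4 + 23×5 + 15×6 + 2×7 = 365
n = Σf = 83
Mean = 365 / 83 = 4.3976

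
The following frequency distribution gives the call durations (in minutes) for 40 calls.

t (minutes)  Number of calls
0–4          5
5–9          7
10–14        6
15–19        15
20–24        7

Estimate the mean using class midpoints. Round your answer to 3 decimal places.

Midpoints: 2, 7, 12, 17, 22
Σfm = 5×2 + 7×7 + 6×12 + 15×17 + 7×22 = 540
n = Σf = 40
Mean = 540 / 40 = 13.5000

13.500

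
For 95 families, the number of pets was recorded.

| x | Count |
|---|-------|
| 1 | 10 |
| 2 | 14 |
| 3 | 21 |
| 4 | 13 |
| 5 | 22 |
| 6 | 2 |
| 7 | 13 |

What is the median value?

4

Cumulative frequencies: 10, 24, 45, 58, 80, 82, 95
n = 95, so the median is the value in position (n+1)/2 = 48.
Position 48 falls at value 4.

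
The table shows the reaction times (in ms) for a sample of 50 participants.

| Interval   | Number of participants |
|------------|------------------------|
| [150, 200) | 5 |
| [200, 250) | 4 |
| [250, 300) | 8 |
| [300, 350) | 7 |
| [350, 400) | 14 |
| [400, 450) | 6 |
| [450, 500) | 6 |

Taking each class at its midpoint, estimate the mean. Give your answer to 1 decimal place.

Midpoints: 175, 225, 275, 325, 375, 425, 475
Σfm = 5×175 + 4×225 + 8×275 + 7×325 + 14×375 + 6×425 + 6×475 = 16900
n = Σf = 50
Mean = 16900 / 50 = 338.0000

338.0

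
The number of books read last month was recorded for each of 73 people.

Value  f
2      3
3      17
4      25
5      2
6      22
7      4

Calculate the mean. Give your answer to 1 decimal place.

4.5

Values: 2, 3, 4, 5, 6, 7
Σfx = 3×2 + 17×3 + 25×4 + 2×5 + 22×6 + 4×7 = 327
n = Σf = 73
Mean = 327 / 73 = 4.4795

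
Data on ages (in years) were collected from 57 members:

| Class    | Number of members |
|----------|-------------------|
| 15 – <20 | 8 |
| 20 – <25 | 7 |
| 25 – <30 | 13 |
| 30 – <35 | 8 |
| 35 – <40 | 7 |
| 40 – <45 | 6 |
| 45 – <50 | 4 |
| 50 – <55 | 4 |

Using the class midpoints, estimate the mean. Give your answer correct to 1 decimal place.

Midpoints: 17.5, 22.5, 27.5, 32.5, 37.5, 42.5, 47.5, 52.5
Σfm = 8×17.5 + 7×22.5 + 13×27.5 + 8×32.5 + 7×37.5 + 6×42.5 + 4×47.5 + 4×52.5 = 1832.5
n = Σf = 57
Mean = 1832.5 / 57 = 32.1491

32.1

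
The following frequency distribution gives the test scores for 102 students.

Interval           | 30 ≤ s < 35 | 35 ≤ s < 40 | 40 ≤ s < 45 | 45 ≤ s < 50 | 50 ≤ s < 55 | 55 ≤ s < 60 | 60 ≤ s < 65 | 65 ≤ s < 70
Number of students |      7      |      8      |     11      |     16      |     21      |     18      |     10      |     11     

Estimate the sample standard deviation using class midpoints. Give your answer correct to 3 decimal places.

Midpoints: 32.5, 37.5, 42.5, 47.5, 52.5, 57.5, 62.5, 67.5
n = 102, Σfm = 5260, mean = 51.5686
Σfm² = 281187.5
Σf(m − x̄)² = Σfm² − (Σfm)²/n = 281187.5 − 5260²/102 = 9936.5196
Sample variance = 9936.5196 / 101 = 98.3814
Standard deviation = √98.3814 = 9.9187

9.919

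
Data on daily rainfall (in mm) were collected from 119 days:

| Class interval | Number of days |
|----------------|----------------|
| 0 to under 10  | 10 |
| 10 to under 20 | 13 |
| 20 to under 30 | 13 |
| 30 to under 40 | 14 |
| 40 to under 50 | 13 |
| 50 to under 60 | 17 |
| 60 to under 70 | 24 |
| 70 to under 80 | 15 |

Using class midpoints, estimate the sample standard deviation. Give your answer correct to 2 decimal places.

Midpoints: 5, 15, 25, 35, 45, 55, 65, 75
n = 119, Σfm = 5265, mean = 44.2437
Σfm² = 291975
Σf(m − x̄)² = Σfm² − (Σfm)²/n = 291975 − 5265²/119 = 59031.9328
Sample variance = 59031.9328 / 118 = 500.2706
Standard deviation = √500.2706 = 22.3667

22.37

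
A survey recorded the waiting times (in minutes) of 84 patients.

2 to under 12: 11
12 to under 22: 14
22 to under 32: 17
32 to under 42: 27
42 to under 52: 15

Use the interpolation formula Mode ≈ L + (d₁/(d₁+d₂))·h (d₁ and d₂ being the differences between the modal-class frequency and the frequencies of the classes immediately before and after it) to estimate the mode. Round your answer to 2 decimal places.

36.55

Modal class: 32 to under 42 (highest frequency 27).
d₁ = 27 − 17 = 10, d₂ = 27 − 15 = 12
Mode ≈ 32 + (10/(10+12)) × 10 = 32 + 4.5455 = 36.5455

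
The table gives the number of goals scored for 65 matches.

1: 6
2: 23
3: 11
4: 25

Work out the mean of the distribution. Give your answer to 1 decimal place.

Values: 1, 2, 3, 4
Σfx = 6×1 + 23×2 + 11×3 + 25×4 = 185
n = Σf = 65
Mean = 185 / 65 = 2.8462

2.8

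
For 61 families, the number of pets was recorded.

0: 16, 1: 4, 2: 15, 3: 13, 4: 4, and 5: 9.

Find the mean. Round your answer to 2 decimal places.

Values: 0, 1, 2, 3, 4, 5
Σfx = 16×0 + 4×1 + 15×2 + 13×3 + 4×4 + 9×5 = 134
n = Σf = 61
Mean = 134 / 61 = 2.1967

2.20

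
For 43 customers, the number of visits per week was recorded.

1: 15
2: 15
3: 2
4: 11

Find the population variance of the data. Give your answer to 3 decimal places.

Values: 1, 2, 3, 4
n = 43, Σfx = 95, mean = 2.2093
Σfx² = 269
Σf(x − x̄)² = Σfx² − (Σfx)²/n = 269 − 95²/43 = 59.1163
Population variance = 59.1163 / 43 = 1.3748

1.375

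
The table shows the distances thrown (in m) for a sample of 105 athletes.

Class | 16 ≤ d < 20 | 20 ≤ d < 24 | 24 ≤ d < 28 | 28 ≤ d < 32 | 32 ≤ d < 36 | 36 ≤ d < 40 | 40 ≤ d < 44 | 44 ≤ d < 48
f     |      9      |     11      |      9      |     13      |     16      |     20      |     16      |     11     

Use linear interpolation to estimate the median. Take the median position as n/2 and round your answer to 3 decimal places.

34.625

Cumulative frequencies: 9, 20, 29, 42, 58, 78, 94, 105
n = 105; position = n/2 = 52.5.
This falls in the class 32 ≤ d < 36: L = 32, F = 42, f = 16, h = 4.
Median ≈ 32 + ((52.5 − 42) / 16) × 4 = 34.6250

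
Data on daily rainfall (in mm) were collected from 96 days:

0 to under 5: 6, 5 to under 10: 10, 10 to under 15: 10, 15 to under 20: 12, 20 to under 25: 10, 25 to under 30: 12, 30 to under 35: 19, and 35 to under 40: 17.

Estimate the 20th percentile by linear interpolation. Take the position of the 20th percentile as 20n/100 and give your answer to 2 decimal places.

11.60

Cumulative frequencies: 6, 16, 26, 38, 48, 60, 79, 96
n = 96; position = 20n/100 = 19.2.
This falls in the class 10 to under 15: L = 10, F = 16, f = 10, h = 5.
20th percentile ≈ 10 + ((19.2 − 16) / 10) × 5 = 11.6000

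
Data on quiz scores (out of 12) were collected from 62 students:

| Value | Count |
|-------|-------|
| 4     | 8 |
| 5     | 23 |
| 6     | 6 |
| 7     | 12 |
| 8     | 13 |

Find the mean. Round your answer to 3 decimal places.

Values: 4, 5, 6, 7, 8
Σfx = 8×4 + 23×5 + 6×6 + 12×7 + 13×8 = 371
n = Σf = 62
Mean = 371 / 62 = 5.9839

5.984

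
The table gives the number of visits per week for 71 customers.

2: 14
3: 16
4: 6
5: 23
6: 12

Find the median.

Cumulative frequencies: 14, 30, 36, 59, 71
n = 71, so the median is the value in position (n+1)/2 = 36.
Position 36 falls at value 4.

4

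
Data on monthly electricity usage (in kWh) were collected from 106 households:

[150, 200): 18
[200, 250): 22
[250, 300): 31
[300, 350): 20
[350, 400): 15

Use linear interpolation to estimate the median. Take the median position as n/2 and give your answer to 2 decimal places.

270.97

Cumulative frequencies: 18, 40, 71, 91, 106
n = 106; position = n/2 = 53.
This falls in the class [250, 300): L = 250, F = 40, f = 31, h = 50.
Median ≈ 250 + ((53 − 40) / 31) × 50 = 270.9677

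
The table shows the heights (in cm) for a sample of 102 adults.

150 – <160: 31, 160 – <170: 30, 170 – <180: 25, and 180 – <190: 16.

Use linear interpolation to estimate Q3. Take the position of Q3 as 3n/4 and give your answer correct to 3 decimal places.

176.200

Cumulative frequencies: 31, 61, 86, 102
n = 102; position = 3n/4 = 76.5.
This falls in the class 170 – <180: L = 170, F = 61, f = 25, h = 10.
Upper quartile ≈ 170 + ((76.5 − 61) / 25) × 10 = 176.2000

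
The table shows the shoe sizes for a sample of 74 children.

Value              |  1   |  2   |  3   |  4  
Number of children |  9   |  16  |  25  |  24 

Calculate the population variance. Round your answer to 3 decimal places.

Values: 1, 2, 3, 4
n = 74, Σfx = 212, mean = 2.8649
Σfx² = 682
Σf(x − x̄)² = Σfx² − (Σfx)²/n = 682 − 212²/74 = 74.6486
Population variance = 74.6486 / 74 = 1.0088

1.009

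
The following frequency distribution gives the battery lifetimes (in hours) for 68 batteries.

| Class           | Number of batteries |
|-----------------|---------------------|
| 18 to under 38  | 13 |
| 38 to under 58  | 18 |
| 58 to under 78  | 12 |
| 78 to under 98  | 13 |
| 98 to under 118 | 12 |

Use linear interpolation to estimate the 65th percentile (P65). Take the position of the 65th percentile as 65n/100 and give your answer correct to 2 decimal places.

79.85

Cumulative frequencies: 13, 31, 43, 56, 68
n = 68; position = 65n/100 = 44.2.
This falls in the class 78 to under 98: L = 78, F = 43, f = 13, h = 20.
65th percentile ≈ 78 + ((44.2 − 43) / 13) × 20 = 79.8462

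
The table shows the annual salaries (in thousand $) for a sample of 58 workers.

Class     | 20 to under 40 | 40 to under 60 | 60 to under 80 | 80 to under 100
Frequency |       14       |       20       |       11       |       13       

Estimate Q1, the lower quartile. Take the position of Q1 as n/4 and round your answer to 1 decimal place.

40.5

Cumulative frequencies: 14, 34, 45, 58
n = 58; position = n/4 = 14.5.
This falls in the class 40 to under 60: L = 40, F = 14, f = 20, h = 20.
Lower quartile ≈ 40 + ((14.5 − 14) / 20) × 20 = 40.5000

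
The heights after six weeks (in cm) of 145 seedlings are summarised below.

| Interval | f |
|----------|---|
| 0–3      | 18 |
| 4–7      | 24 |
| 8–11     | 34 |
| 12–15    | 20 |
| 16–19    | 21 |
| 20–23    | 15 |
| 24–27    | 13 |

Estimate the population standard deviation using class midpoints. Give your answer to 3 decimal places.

7.243

Midpoints: 1.5, 5.5, 9.5, 13.5, 17.5, 21.5, 25.5
n = 145, Σfm = 1773.5, mean = 12.2310
Σfm² = 29298.25
Σf(m − x̄)² = Σfm² − (Σfm)²/n = 29298.25 − 1773.5²/145 = 7606.5103
Population variance = 7606.5103 / 145 = 52.4587
Standard deviation = √52.4587 = 7.2428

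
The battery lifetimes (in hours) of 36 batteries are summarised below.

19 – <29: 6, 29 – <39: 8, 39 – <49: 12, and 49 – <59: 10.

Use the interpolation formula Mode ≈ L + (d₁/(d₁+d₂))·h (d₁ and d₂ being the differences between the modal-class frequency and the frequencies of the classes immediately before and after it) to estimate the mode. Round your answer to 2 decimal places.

45.67

Modal class: 39 – <49 (highest frequency 12).
d₁ = 12 − 8 = 4, d₂ = 12 − 10 = 2
Mode ≈ 39 + (4/(4+2)) × 10 = 39 + 6.6667 = 45.6667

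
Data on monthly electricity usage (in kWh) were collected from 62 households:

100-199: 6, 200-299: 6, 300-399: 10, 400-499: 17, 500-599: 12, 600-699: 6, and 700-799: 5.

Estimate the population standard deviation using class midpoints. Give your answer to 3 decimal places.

Midpoints: 149.5, 249.5, 349.5, 449.5, 549.5, 649.5, 749.5
n = 62, Σfm = 27769, mean = 447.8871
Σfm² = 14127215.5
Σf(m − x̄)² = Σfm² − (Σfm)²/n = 14127215.5 − 27769²/62 = 1689838.7097
Population variance = 1689838.7097 / 62 = 27255.4631
Standard deviation = √27255.4631 = 165.0923

165.092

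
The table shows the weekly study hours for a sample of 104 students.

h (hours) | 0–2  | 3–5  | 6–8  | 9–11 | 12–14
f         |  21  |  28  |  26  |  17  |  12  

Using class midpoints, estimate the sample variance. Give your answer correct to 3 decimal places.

Midpoints: 1, 4, 7, 10, 13
n = 104, Σfm = 641, mean = 6.1635
Σfm² = 5471
Σf(m − x̄)² = Σfm² − (Σfm)²/n = 5471 − 641²/104 = 1520.2212
Sample variance = 1520.2212 / 103 = 14.7594

14.759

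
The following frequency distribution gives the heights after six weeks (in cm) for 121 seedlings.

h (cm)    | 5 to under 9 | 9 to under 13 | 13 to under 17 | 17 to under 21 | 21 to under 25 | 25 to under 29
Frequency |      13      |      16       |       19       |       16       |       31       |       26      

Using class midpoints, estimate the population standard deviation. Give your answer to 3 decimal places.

Midpoints: 7, 11, 15, 19, 23, 27
n = 121, Σfm = 2271, mean = 18.7686
Σfm² = 47977
Σf(m − x̄)² = Σfm² − (Σfm)²/n = 47977 − 2271²/121 = 5353.5207
Population variance = 5353.5207 / 121 = 44.2440
Standard deviation = √44.2440 = 6.6516

6.652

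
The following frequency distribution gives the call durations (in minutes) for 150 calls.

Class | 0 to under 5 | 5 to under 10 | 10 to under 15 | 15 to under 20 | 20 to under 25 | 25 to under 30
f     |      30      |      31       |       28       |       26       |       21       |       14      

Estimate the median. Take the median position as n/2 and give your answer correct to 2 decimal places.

12.50

Cumulative frequencies: 30, 61, 89, 115, 136, 150
n = 150; position = n/2 = 75.
This falls in the class 10 to under 15: L = 10, F = 61, f = 28, h = 5.
Median ≈ 10 + ((75 − 61) / 28) × 5 = 12.5000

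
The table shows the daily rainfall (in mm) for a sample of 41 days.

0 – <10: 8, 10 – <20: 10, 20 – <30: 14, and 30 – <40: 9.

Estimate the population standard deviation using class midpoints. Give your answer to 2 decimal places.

Midpoints: 5, 15, 25, 35
n = 41, Σfm = 855, mean = 20.8537
Σfm² = 22225
Σf(m − x̄)² = Σfm² − (Σfm)²/n = 22225 − 855²/41 = 4395.1220
Population variance = 4395.1220 / 41 = 107.1981
Standard deviation = √107.1981 = 10.3537

10.35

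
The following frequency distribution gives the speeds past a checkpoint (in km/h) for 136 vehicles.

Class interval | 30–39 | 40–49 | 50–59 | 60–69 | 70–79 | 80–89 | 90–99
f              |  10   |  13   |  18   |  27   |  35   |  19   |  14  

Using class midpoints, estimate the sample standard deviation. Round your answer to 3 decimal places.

16.880

Midpoints: 34.5, 44.5, 54.5, 64.5, 74.5, 84.5, 94.5
n = 136, Σfm = 9182, mean = 67.5147
Σfm² = 658384
Σf(m − x̄)² = Σfm² − (Σfm)²/n = 658384 − 9182²/136 = 38463.9706
Sample variance = 38463.9706 / 135 = 284.9183
Standard deviation = √284.9183 = 16.8795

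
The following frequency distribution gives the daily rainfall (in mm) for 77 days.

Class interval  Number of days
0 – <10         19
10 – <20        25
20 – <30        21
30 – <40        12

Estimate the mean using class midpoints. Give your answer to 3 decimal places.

Midpoints: 5, 15, 25, 35
Σfm = 19×5 + 25×15 + 21×25 + 12×35 = 1415
n = Σf = 77
Mean = 1415 / 77 = 18.3766

18.377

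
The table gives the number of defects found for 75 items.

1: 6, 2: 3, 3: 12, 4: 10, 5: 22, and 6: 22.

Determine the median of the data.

5

Cumulative frequencies: 6, 9, 21, 31, 53, 75
n = 75, so the median is the value in position (n+1)/2 = 38.
Position 38 falls at value 5.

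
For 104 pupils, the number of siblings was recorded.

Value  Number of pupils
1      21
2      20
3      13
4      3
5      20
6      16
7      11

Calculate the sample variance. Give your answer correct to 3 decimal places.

Values: 1, 2, 3, 4, 5, 6, 7
n = 104, Σfx = 385, mean = 3.7019
Σfx² = 1881
Σf(x − x̄)² = Σfx² − (Σfx)²/n = 1881 − 385²/104 = 455.7596
Sample variance = 455.7596 / 103 = 4.4249

4.425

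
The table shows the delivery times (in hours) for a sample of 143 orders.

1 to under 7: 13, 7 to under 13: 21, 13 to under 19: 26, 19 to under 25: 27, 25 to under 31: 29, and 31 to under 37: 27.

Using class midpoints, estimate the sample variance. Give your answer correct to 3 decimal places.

Midpoints: 4, 10, 16, 22, 28, 34
n = 143, Σfm = 3002, mean = 20.9930
Σfm² = 75980
Σf(m − x̄)² = Σfm² − (Σfm)²/n = 75980 − 3002²/143 = 12958.9930
Sample variance = 12958.9930 / 142 = 91.2605

91.261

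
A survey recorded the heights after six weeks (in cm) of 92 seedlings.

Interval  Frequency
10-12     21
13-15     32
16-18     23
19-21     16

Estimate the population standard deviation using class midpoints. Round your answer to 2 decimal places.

Midpoints: 11, 14, 17, 20
n = 92, Σfm = 1390, mean = 15.1087
Σfm² = 21860
Σf(m − x̄)² = Σfm² − (Σfm)²/n = 21860 − 1390²/92 = 858.9130
Population variance = 858.9130 / 92 = 9.3360
Standard deviation = √9.3360 = 3.0555

3.06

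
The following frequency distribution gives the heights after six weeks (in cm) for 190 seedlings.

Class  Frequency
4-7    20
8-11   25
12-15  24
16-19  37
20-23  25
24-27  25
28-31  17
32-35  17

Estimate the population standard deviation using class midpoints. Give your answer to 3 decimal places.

8.386

Midpoints: 5.5, 9.5, 13.5, 17.5, 21.5, 25.5, 29.5, 33.5
n = 190, Σfm = 3565, mean = 18.7632
Σfm² = 80251.5
Σf(m − x̄)² = Σfm² − (Σfm)²/n = 80251.5 − 3565²/190 = 13360.8421
Population variance = 13360.8421 / 190 = 70.3202
Standard deviation = √70.3202 = 8.3857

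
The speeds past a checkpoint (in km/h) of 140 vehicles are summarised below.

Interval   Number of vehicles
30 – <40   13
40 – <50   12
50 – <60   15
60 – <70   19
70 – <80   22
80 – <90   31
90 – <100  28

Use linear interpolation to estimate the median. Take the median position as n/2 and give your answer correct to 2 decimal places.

Cumulative frequencies: 13, 25, 40, 59, 81, 112, 140
n = 140; position = n/2 = 70.
This falls in the class 70 – <80: L = 70, F = 59, f = 22, h = 10.
Median ≈ 70 + ((70 − 59) / 22) × 10 = 75.0000

75.00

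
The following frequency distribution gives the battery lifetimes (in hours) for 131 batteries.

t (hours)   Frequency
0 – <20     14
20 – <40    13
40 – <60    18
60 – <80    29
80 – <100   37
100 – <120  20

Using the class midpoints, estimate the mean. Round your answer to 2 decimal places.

68.63

Midpoints: 10, 30, 50, 70, 90, 110
Σfm = 14×10 + 13×30 + 18×50 + 29×70 + 37×90 + 20×110 = 8990
n = Σf = 131
Mean = 8990 / 131 = 68.6260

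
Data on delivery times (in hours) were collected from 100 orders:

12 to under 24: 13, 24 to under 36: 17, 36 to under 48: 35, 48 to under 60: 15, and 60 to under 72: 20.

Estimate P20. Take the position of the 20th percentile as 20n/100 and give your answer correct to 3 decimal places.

28.941

Cumulative frequencies: 13, 30, 65, 80, 100
n = 100; position = 20n/100 = 20.
This falls in the class 24 to under 36: L = 24, F = 13, f = 17, h = 12.
20th percentile ≈ 24 + ((20 − 13) / 17) × 12 = 28.9412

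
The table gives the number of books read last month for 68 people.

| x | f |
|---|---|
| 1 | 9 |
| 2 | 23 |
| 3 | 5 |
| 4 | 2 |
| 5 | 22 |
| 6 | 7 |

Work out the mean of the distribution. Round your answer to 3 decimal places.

3.382

Values: 1, 2, 3, 4, 5, 6
Σfx = 9×1 + 23×2 + 5×3 + 2×4 + 22×5 + 7×6 = 230
n = Σf = 68
Mean = 230 / 68 = 3.3824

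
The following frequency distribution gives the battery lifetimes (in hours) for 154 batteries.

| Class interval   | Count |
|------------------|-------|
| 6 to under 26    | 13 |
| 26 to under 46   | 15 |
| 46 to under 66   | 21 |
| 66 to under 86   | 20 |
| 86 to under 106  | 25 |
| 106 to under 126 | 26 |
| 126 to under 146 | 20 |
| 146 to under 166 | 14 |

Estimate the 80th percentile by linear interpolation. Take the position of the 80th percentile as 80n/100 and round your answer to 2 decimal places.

129.20

Cumulative frequencies: 13, 28, 49, 69, 94, 120, 140, 154
n = 154; position = 80n/100 = 123.2.
This falls in the class 126 to under 146: L = 126, F = 120, f = 20, h = 20.
80th percentile ≈ 126 + ((123.2 − 120) / 20) × 20 = 129.2000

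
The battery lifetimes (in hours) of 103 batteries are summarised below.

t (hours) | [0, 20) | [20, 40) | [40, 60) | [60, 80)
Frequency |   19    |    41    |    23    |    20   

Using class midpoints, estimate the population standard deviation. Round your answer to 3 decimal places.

Midpoints: 10, 30, 50, 70
n = 103, Σfm = 3970, mean = 38.5437
Σfm² = 194300
Σf(m − x̄)² = Σfm² − (Σfm)²/n = 194300 − 3970²/103 = 41281.5534
Population variance = 41281.5534 / 103 = 400.7918
Standard deviation = √400.7918 = 20.0198

20.020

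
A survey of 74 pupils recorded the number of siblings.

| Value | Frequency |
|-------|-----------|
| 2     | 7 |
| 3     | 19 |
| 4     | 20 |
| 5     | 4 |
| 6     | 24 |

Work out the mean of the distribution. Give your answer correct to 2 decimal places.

4.26

Values: 2, 3, 4, 5, 6
Σfx = 7×2 + 19×3 + 20×4 + 4×5 + 24×6 = 315
n = Σf = 74
Mean = 315 / 74 = 4.2568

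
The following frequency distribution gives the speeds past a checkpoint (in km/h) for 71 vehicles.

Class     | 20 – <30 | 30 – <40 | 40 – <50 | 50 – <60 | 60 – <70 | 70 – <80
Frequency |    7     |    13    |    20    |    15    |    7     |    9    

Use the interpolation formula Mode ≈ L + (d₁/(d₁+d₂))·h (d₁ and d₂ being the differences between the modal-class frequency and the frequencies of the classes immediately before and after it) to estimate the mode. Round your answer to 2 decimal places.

45.83

Modal class: 40 – <50 (highest frequency 20).
d₁ = 20 − 13 = 7, d₂ = 20 − 15 = 5
Mode ≈ 40 + (7/(7+5)) × 10 = 40 + 5.8333 = 45.8333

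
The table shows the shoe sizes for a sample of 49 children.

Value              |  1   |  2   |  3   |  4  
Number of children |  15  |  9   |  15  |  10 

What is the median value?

3

Cumulative frequencies: 15, 24, 39, 49
n = 49, so the median is the value in position (n+1)/2 = 25.
Position 25 falls at value 3.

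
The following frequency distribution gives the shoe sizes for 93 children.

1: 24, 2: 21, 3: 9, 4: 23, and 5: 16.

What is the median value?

Cumulative frequencies: 24, 45, 54, 77, 93
n = 93, so the median is the value in position (n+1)/2 = 47.
Position 47 falls at value 3.

3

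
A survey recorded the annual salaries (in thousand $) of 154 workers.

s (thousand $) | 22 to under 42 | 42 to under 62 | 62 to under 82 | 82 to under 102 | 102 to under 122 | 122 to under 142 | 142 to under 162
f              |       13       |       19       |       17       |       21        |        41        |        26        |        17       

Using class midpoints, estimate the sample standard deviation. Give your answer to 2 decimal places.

35.86

Midpoints: 32, 52, 72, 92, 112, 132, 152
n = 154, Σfm = 15168, mean = 98.4935
Σfm² = 1690656
Σf(m − x̄)² = Σfm² − (Σfm)²/n = 1690656 − 15168²/154 = 196706.4935
Sample variance = 196706.4935 / 153 = 1285.6634
Standard deviation = √1285.6634 = 35.8561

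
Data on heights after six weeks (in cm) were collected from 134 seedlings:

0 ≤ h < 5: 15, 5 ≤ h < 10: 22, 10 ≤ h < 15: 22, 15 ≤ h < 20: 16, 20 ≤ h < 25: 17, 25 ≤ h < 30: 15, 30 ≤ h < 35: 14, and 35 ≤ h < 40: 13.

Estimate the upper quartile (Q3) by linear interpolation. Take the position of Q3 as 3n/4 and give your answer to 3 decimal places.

Cumulative frequencies: 15, 37, 59, 75, 92, 107, 121, 134
n = 134; position = 3n/4 = 100.5.
This falls in the class 25 ≤ h < 30: L = 25, F = 92, f = 15, h = 5.
Upper quartile ≈ 25 + ((100.5 − 92) / 15) × 5 = 27.8333

27.833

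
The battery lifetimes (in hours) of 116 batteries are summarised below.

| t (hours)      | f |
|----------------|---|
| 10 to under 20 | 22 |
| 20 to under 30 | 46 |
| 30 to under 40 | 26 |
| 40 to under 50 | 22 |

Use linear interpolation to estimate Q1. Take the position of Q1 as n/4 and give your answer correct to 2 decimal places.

Cumulative frequencies: 22, 68, 94, 116
n = 116; position = n/4 = 29.
This falls in the class 20 to under 30: L = 20, F = 22, f = 46, h = 10.
Lower quartile ≈ 20 + ((29 − 22) / 46) × 10 = 21.5217

21.52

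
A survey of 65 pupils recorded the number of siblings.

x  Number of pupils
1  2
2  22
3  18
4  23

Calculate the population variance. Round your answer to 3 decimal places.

0.813

Values: 1, 2, 3, 4
n = 65, Σfx = 192, mean = 2.9538
Σfx² = 620
Σf(x − x̄)² = Σfx² − (Σfx)²/n = 620 − 192²/65 = 52.8615
Population variance = 52.8615 / 65 = 0.8133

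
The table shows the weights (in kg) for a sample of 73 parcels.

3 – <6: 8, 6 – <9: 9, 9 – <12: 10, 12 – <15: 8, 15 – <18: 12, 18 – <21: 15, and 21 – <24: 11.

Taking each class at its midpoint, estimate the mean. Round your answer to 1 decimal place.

14.4

Midpoints: 4.5, 7.5, 10.5, 13.5, 16.5, 19.5, 22.5
Σfm = 8×4.5 + 9×7.5 + 10×10.5 + 8×13.5 + 12×16.5 + 15×19.5 + 11×22.5 = 1054.5
n = Σf = 73
Mean = 1054.5 / 73 = 14.4452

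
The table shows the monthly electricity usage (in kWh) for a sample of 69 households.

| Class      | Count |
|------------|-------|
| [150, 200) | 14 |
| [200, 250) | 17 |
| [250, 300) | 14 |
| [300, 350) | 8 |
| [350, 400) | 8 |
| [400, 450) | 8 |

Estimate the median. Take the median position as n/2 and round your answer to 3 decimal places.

Cumulative frequencies: 14, 31, 45, 53, 61, 69
n = 69; position = n/2 = 34.5.
This falls in the class [250, 300): L = 250, F = 31, f = 14, h = 50.
Median ≈ 250 + ((34.5 − 31) / 14) × 50 = 262.5000

262.500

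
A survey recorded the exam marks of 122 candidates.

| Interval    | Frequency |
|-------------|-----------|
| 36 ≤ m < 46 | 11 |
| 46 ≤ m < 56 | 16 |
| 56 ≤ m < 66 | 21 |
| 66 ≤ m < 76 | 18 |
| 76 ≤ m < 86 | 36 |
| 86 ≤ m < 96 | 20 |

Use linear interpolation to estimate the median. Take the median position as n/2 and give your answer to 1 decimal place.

Cumulative frequencies: 11, 27, 48, 66, 102, 122
n = 122; position = n/2 = 61.
This falls in the class 66 ≤ m < 76: L = 66, F = 48, f = 18, h = 10.
Median ≈ 66 + ((61 − 48) / 18) × 10 = 73.2222

73.2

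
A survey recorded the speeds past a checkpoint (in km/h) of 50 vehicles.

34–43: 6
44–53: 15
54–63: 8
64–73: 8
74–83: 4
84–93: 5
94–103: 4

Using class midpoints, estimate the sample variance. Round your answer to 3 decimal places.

334.694

Midpoints: 38.5, 48.5, 58.5, 68.5, 78.5, 88.5, 98.5
n = 50, Σfm = 3125, mean = 62.5000
Σfm² = 211712.5
Σf(m − x̄)² = Σfm² − (Σfm)²/n = 211712.5 − 3125²/50 = 16400.0000
Sample variance = 16400.0000 / 49 = 334.6939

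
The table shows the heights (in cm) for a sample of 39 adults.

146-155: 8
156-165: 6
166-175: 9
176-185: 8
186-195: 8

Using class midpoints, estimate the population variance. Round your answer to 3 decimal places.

Midpoints: 150.5, 160.5, 170.5, 180.5, 190.5
n = 39, Σfm = 6669.5, mean = 171.0128
Σfm² = 1148359.75
Σf(m − x̄)² = Σfm² − (Σfm)²/n = 1148359.75 − 6669.5²/39 = 7789.7436
Population variance = 7789.7436 / 39 = 199.7370

199.737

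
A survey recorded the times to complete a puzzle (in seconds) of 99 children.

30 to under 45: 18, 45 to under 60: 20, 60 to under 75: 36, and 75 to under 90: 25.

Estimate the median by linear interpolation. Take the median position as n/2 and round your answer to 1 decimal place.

Cumulative frequencies: 18, 38, 74, 99
n = 99; position = n/2 = 49.5.
This falls in the class 60 to under 75: L = 60, F = 38, f = 36, h = 15.
Median ≈ 60 + ((49.5 − 38) / 36) × 15 = 64.7917

64.8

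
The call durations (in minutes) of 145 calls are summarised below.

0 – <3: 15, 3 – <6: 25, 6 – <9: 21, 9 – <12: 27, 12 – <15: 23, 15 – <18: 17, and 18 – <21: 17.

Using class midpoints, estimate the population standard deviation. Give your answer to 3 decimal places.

5.568

Midpoints: 1.5, 4.5, 7.5, 10.5, 13.5, 16.5, 19.5
n = 145, Σfm = 1498.5, mean = 10.3345
Σfm² = 19982.25
Σf(m − x̄)² = Σfm² − (Σfm)²/n = 19982.25 − 1498.5²/145 = 4496.0276
Population variance = 4496.0276 / 145 = 31.0071
Standard deviation = √31.0071 = 5.5684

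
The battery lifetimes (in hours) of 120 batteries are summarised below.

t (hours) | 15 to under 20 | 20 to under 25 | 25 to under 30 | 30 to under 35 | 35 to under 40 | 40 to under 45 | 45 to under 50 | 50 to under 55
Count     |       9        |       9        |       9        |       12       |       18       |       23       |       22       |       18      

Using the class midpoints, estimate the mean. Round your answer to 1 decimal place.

Midpoints: 17.5, 22.5, 27.5, 32.5, 37.5, 42.5, 47.5, 52.5
Σfm = 9×17.5 + 9×22.5 + 9×27.5 + 12×32.5 + 18×37.5 + 23×42.5 + 22×47.5 + 18×52.5 = 4640
n = Σf = 120
Mean = 4640 / 120 = 38.6667

38.7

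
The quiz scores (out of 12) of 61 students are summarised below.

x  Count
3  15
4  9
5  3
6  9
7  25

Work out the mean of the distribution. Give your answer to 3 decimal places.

5.328

Values: 3, 4, 5, 6, 7
Σfx = 15×3 + 9×4 + 3×5 + 9×6 + 25×7 = 325
n = Σf = 61
Mean = 325 / 61 = 5.3279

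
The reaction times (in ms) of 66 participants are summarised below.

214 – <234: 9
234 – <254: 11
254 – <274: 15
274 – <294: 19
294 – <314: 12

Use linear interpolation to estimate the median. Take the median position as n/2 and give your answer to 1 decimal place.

271.3

Cumulative frequencies: 9, 20, 35, 54, 66
n = 66; position = n/2 = 33.
This falls in the class 254 – <274: L = 254, F = 20, f = 15, h = 20.
Median ≈ 254 + ((33 − 20) / 15) × 20 = 271.3333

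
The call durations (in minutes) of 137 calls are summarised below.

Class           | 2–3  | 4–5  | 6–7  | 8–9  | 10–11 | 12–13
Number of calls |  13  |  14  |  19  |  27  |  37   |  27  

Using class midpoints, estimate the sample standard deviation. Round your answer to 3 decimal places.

Midpoints: 2.5, 4.5, 6.5, 8.5, 10.5, 12.5
n = 137, Σfm = 1174.5, mean = 8.5730
Σfm² = 11416.25
Σf(m − x̄)² = Σfm² − (Σfm)²/n = 11416.25 − 1174.5²/137 = 1347.2701
Sample variance = 1347.2701 / 136 = 9.9064
Standard deviation = √9.9064 = 3.1474

3.147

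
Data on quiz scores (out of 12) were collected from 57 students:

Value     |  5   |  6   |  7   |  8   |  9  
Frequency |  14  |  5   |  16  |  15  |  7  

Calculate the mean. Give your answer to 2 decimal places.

Values: 5, 6, 7, 8, 9
Σfx = 14×5 + 5×6 + 16×7 + 15×8 + 7×9 = 395
n = Σf = 57
Mean = 395 / 57 = 6.9298

6.93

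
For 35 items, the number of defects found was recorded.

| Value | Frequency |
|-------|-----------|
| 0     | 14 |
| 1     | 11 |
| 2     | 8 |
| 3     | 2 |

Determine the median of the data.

Cumulative frequencies: 14, 25, 33, 35
n = 35, so the median is the value in position (n+1)/2 = 18.
Position 18 falls at value 1.

1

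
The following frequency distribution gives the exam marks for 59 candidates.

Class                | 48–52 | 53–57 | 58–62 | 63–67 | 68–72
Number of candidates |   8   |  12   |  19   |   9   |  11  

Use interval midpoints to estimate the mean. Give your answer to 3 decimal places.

Midpoints: 50, 55, 60, 65, 70
Σfm = 8×50 + 12×55 + 19×60 + 9×65 + 11×70 = 3555
n = Σf = 59
Mean = 3555 / 59 = 60.2542

60.254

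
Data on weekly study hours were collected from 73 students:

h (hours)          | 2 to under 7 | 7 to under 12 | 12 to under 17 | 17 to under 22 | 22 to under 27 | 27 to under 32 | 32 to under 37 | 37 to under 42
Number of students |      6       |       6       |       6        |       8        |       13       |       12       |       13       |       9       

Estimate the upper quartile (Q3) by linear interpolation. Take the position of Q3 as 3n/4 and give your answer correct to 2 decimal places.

33.44

Cumulative frequencies: 6, 12, 18, 26, 39, 51, 64, 73
n = 73; position = 3n/4 = 54.75.
This falls in the class 32 to under 37: L = 32, F = 51, f = 13, h = 5.
Upper quartile ≈ 32 + ((54.75 − 51) / 13) × 5 = 33.4423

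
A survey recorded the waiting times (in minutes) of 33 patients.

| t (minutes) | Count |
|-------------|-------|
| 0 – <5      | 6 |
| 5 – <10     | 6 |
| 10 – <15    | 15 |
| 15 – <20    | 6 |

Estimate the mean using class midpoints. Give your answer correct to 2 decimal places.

10.68

Midpoints: 2.5, 7.5, 12.5, 17.5
Σfm = 6×2.5 + 6×7.5 + 15×12.5 + 6×17.5 = 352.5
n = Σf = 33
Mean = 352.5 / 33 = 10.6818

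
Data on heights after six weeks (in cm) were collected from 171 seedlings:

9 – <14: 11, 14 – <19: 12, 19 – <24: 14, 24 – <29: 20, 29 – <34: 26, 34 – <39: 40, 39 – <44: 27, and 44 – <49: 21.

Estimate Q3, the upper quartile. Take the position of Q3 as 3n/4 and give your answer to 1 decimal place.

40.0

Cumulative frequencies: 11, 23, 37, 57, 83, 123, 150, 171
n = 171; position = 3n/4 = 128.25.
This falls in the class 39 – <44: L = 39, F = 123, f = 27, h = 5.
Upper quartile ≈ 39 + ((128.25 − 123) / 27) × 5 = 39.9722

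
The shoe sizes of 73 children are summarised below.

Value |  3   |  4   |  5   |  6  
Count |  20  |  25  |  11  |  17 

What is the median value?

Cumulative frequencies: 20, 45, 56, 73
n = 73, so the median is the value in position (n+1)/2 = 37.
Position 37 falls at value 4.

4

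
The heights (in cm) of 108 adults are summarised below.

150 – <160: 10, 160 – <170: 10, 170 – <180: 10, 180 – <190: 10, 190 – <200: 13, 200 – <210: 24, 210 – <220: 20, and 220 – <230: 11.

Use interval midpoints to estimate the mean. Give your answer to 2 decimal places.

Midpoints: 155, 165, 175, 185, 195, 205, 215, 225
Σfm = 10×155 + 10×165 + 10×175 + 10×185 + 13×195 + 24×205 + 20×215 + 11×225 = 21030
n = Σf = 108
Mean = 21030 / 108 = 194.7222

194.72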